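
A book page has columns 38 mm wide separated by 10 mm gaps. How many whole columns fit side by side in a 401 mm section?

k columns need k·38 + (k−1)·10 = k·48 − 10.
k·48 − 10 ≤ 401 → k ≤ 411 / 48 ≈ 8.56, so k = 8.

8 columns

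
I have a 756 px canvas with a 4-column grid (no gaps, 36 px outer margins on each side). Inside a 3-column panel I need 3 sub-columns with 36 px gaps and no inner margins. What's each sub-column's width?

Outer content = 756 − 2·36 = 684 px.
4c = 684 → c = 171 px.
With no gaps, 3 columns span 3·171 = 513 px.
Subtracting 2 gaps of 36 leaves 441 for 3 columns, so d = 147 px.

147 px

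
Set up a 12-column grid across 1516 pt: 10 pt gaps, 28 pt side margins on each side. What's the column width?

112.5 pt

Subtract both margins: 1516 − 2·28 = 1460 pt.
Subtracting 11 gaps of 10 leaves 1350 for 12 columns, so c = 112.5 pt.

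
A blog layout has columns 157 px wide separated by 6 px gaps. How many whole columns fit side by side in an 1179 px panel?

k columns need k·157 + (k−1)·6 = k·163 − 6.
k·163 − 6 ≤ 1179 → k ≤ 1185 / 163 ≈ 7.27, so k = 7.

7 columns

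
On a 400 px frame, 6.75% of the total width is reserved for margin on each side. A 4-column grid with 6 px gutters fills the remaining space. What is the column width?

Each margin = 6.75% of 400 = 27 px; content = 400 − 2·27 = 346 px.
4 columns + 3 gutters: 4c + 3·6 = 346.
4c = 346 − 18 = 328, so c = 82 px.

82 px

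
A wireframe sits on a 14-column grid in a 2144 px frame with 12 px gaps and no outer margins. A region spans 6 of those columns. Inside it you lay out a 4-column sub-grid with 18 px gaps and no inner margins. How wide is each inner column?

14c + 13·12 = 2144 → 14c = 1988 → c = 142 px.
6 columns plus 5 gaps: 852 + 60 = 912 px.
4d + 3·18 = 912 → 4d = 858 → d = 214.5 px.

214.5 px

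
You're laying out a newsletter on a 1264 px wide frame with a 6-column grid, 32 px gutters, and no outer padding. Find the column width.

6 columns + 5 gutters: 6c + 5·32 = 1264.
6c = 1264 − 160 = 1104, so c = 184 px.

184 px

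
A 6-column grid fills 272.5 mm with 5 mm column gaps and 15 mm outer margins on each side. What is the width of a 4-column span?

160 mm

Content width = 272.5 − 2·15 = 242.5 mm.
6 columns + 5 column gaps: 6c + 5·5 = 242.5.
6c = 242.5 − 25 = 217.5, so c = 36.25 mm.
Span of 4: 4·36.25 + 3·5 = 145 + 15 = 160 mm.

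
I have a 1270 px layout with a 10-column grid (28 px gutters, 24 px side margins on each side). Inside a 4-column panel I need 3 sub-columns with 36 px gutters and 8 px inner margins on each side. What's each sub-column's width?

Inside the margins: 1270 − 48 = 1222 px.
Subtracting 9 gutters of 28 leaves 970 for 10 columns, so c = 97 px.
4-column span = 4·97 + 3·28 = 472 px.
Inner content = 472 − 2·8 = 456 px.
3 columns + 2 gutters: 3d + 2·36 = 456.
3d = 456 − 72 = 384, so d = 128 px.

128 px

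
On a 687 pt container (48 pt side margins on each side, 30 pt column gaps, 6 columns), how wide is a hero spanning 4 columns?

384 pt

Take off 96 pt of margins, leaving 591 pt.
6c + 5·30 = 591 → 6c = 441 → c = 73.5 pt.
Span of 4: 4·73.5 + 3·30 = 294 + 90 = 384 pt.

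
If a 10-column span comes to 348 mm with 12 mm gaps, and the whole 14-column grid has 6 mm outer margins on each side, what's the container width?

10 columns + 9 gaps: 10c + 9·12 = 348.
10c = 348 − 108 = 240, so c = 24 mm.
Total width: 2·6 + 14·24 + 13·12 = 504 mm.

504 mm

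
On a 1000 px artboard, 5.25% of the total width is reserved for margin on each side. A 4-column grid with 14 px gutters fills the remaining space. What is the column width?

1000 × (1 − 2·5.25%) = 1000 × 89.5% = 895 px for the columns.
4c + 3·14 = 895 → 4c = 853 → c = 213.25 px.

213.25 px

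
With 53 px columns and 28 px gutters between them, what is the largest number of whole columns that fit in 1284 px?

Each extra column adds 53 + 28 = 81 px.
(1284 + 28) / 81 = 16.20, so 16 columns fit.

16 columns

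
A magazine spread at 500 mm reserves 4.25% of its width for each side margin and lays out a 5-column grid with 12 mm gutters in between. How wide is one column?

500 × (1 − 2·4.25%) = 500 × 91.5% = 457.5 mm for the columns.
457.5 − 4·12 = 409.5; ÷5 gives c = 81.9 mm.

81.9 mm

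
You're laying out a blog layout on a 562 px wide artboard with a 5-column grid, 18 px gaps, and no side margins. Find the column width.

98 px

562 − 4·18 = 490; ÷5 gives c = 98 px.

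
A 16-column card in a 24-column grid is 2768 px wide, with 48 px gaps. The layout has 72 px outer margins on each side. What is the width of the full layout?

4320 px

2768 − 15·48 = 2048; ÷16 gives c = 128 px.
Total width: 2·72 + 24·128 + 23·48 = 4320 px.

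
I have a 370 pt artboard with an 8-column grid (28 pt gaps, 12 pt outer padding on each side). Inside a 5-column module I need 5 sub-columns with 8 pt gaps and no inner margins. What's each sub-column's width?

34.75 pt

Outer content = 370 − 2·12 = 346 pt.
346 − 7·28 = 150; ÷8 gives c = 18.75 pt.
5-column span = 5·18.75 + 4·28 = 205.75 pt.
5d + 4·8 = 205.75 → 5d = 173.75 → d = 34.75 pt.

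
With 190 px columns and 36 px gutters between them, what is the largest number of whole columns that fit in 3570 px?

15 columns

k columns need k·190 + (k−1)·36 = k·226 − 36.
k·226 − 36 ≤ 3570 → k ≤ 3606 / 226 ≈ 15.96, so k = 15.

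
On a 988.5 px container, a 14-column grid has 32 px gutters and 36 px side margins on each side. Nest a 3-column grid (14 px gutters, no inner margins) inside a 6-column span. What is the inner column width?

115.5 px

Take off 72 px of margins, leaving 916.5 px.
14c + 13·32 = 916.5 → 14c = 500.5 → c = 35.75 px.
6-column span = 6·35.75 + 5·32 = 374.5 px.
Subtracting 2 gutters of 14 leaves 346.5 for 3 columns, so d = 115.5 px.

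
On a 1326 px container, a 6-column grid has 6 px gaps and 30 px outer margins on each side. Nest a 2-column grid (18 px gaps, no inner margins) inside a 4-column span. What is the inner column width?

Subtract both margins: 1326 − 2·30 = 1266 px.
1266 − 5·6 = 1236; ÷6 gives c = 206 px.
4-column span = 4·206 + 3·6 = 842 px.
2 columns + 1 gap: 2d + 1·18 = 842.
2d = 842 − 18 = 824, so d = 412 px.

412 px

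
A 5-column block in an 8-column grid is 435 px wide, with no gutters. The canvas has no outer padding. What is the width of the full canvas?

696 px

With no gutters, each column is 435/5 = 87 px.
Canvas = 8·87 = 696 = 696 px.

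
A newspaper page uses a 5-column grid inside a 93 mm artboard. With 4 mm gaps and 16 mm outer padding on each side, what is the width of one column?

Subtract both margins: 93 − 2·16 = 61 mm.
61 − 4·4 = 45; ÷5 gives c = 9 mm.

9 mm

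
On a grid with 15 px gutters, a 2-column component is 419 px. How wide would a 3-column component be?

419 − 1·15 = 404; ÷2 gives c = 202 px.
Span of 3: 3·202 + 2·15 = 606 + 30 = 636 px.

636 px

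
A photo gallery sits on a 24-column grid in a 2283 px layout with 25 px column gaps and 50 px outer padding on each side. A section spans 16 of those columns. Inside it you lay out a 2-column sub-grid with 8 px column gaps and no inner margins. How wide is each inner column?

Subtract both margins: 2283 − 2·50 = 2183 px.
24c + 23·25 = 2183 → 24c = 1608 → c = 67 px.
Span of 16: 16·67 + 15·25 = 1072 + 375 = 1447 px.
2d + 1·8 = 1447 → 2d = 1439 → d = 719.5 px.

719.5 px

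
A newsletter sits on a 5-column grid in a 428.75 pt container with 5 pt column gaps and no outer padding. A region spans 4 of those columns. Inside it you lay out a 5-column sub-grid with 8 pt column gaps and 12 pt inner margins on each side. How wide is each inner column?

Subtracting 4 column gaps of 5 leaves 408.75 for 5 columns, so c = 81.75 pt.
4-column span = 4·81.75 + 3·5 = 342 pt.
Inner content = 342 − 2·12 = 318 pt.
5d + 4·8 = 318 → 5d = 286 → d = 57.2 pt.

57.2 pt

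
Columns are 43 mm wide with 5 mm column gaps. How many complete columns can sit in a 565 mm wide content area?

11 columns: 11·43 + 10·5 = 523 mm ≤ 565.
12 columns: 571 mm > 565. So 11.

11 columns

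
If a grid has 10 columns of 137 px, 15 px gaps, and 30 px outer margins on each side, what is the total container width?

1565 px

Container = 2·30 + 10·137 + 9·15 = 60 + 1370 + 135 = 1565 px.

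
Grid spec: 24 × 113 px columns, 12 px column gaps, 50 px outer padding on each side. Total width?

3088 px

Layout = 2·50 + 24·113 + 23·12 = 100 + 2712 + 276 = 3088 px.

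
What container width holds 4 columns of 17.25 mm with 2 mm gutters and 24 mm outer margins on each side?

123 mm

Adding margins, columns and gutters: 48 + 69 + 6 = 123 mm.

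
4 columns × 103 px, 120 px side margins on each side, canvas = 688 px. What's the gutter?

Subtract both margins: 688 − 2·120 = 448 px.
4·103 + 3g = 448 → 3g = 36 → g = 12 px.

12 px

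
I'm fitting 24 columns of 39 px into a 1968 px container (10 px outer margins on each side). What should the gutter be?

Content width = 1968 − 2·10 = 1948 px.
24 columns take 24·39 = 936 px; remaining 1012 splits into 23 gutters.
g = 1012 / 23 = 44 px.

44 px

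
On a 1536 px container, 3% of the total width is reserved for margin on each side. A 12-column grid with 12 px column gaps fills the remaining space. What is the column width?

109.32 px

Each margin = 3% of 1536 = 46.08 px; content = 1536 − 2·46.08 = 1443.84 px.
1443.84 − 11·12 = 1311.84; ÷12 gives c = 109.32 px.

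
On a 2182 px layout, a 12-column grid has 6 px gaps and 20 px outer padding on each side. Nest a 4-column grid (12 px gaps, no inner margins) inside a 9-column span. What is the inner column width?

Outer content = 2182 − 2·20 = 2142 px.
12c + 11·6 = 2142 → 12c = 2076 → c = 173 px.
9 columns plus 8 gaps: 1557 + 48 = 1605 px.
4d + 3·12 = 1605 → 4d = 1569 → d = 392.25 px.

392.25 px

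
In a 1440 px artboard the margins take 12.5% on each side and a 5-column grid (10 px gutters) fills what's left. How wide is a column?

208 px

1440 × (1 − 2·12.5%) = 1440 × 75% = 1080 px for the columns.
1080 − 4·10 = 1040; ÷5 gives c = 208 px.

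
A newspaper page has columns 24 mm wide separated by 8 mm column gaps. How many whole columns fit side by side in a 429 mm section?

13 columns

13 columns: 13·24 + 12·8 = 408 mm ≤ 429.
14 columns: 440 mm > 429. So 13.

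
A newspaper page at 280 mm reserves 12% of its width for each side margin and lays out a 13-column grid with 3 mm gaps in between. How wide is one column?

13.6 mm

Each margin = 12% of 280 = 33.6 mm; content = 280 − 2·33.6 = 212.8 mm.
212.8 − 12·3 = 176.8; ÷13 gives c = 13.6 mm.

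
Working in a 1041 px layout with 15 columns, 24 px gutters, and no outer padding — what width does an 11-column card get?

757 px

15 columns + 14 gutters: 15c + 14·24 = 1041.
15c = 1041 − 336 = 705, so c = 47 px.
11-column span = 11·47 + 10·24 = 757 px.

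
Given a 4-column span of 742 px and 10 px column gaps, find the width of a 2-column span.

366 px

4c + 3·10 = 742 → 4c = 712 → c = 178 px.
Span of 2: 2·178 + 1·10 = 356 + 10 = 366 px.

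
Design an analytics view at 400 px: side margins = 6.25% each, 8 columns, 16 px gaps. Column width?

Each margin = 6.25% of 400 = 25 px; content = 400 − 2·25 = 350 px.
8c + 7·16 = 350 → 8c = 238 → c = 29.75 px.

29.75 px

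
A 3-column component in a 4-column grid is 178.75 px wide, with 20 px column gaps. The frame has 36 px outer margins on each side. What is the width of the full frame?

317 px

178.75 − 2·20 = 138.75; ÷3 gives c = 46.25 px.
Adding margins, columns and gutters: 72 + 185 + 60 = 317 px.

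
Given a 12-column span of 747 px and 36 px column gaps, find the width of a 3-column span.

Subtracting 11 column gaps of 36 leaves 351 for 12 columns, so c = 29.25 px.
3 columns plus 2 column gaps: 87.75 + 72 = 159.75 px.

159.75 px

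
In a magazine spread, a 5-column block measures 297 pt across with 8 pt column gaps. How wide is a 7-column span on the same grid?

5 columns + 4 column gaps: 5c + 4·8 = 297.
5c = 297 − 32 = 265, so c = 53 pt.
7 columns plus 6 column gaps: 371 + 48 = 419 pt.

419 pt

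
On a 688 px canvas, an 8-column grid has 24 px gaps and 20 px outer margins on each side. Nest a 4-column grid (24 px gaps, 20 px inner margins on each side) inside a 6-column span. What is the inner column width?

Subtract both margins: 688 − 2·20 = 648 px.
Subtracting 7 gaps of 24 leaves 480 for 8 columns, so c = 60 px.
6-column span = 6·60 + 5·24 = 480 px.
Inner content = 480 − 2·20 = 440 px.
440 − 3·24 = 368; ÷4 gives d = 92 px.

92 px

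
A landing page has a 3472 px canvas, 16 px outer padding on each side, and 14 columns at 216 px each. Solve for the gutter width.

32 px

Take off 32 px of margins, leaving 3440 px.
14 columns take 14·216 = 3024 px; remaining 416 splits into 13 gutters.
g = 416 / 13 = 32 px.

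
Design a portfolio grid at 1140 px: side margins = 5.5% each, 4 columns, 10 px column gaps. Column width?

Each margin = 5.5% of 1140 = 62.7 px; content = 1140 − 2·62.7 = 1014.6 px.
4c + 3·10 = 1014.6 → 4c = 984.6 → c = 246.15 px.

246.15 px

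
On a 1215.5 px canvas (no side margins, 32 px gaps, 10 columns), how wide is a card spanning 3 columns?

10 columns + 9 gaps: 10c + 9·32 = 1215.5.
10c = 1215.5 − 288 = 927.5, so c = 92.75 px.
3-column span = 3·92.75 + 2·32 = 342.25 px.

342.25 px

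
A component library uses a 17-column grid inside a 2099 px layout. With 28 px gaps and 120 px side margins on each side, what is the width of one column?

Take off 240 px of margins, leaving 1859 px.
Subtracting 16 gaps of 28 leaves 1411 for 17 columns, so c = 83 px.

83 px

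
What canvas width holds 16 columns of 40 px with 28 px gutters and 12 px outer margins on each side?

Total width: 2·12 + 16·40 + 15·28 = 1084 px.

1084 px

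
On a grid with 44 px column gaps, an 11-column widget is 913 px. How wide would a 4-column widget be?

304 px

Subtracting 10 column gaps of 44 leaves 473 for 11 columns, so c = 43 px.
Span of 4: 4·43 + 3·44 = 172 + 132 = 304 px.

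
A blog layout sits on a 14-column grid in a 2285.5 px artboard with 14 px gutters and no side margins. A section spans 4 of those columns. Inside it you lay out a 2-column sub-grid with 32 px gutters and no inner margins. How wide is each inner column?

305.5 px

Subtracting 13 gutters of 14 leaves 2103.5 for 14 columns, so c = 150.25 px.
Span of 4: 4·150.25 + 3·14 = 601 + 42 = 643 px.
Subtracting 1 gutter of 32 leaves 611 for 2 columns, so d = 305.5 px.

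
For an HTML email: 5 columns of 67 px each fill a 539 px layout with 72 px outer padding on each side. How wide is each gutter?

15 px

Content width = 539 − 2·72 = 395 px.
5·67 + 4g = 395 → 4g = 60 → g = 15 px.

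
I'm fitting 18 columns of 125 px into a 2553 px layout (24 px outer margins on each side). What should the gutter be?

15 px

Content width = 2553 − 2·24 = 2505 px.
18·125 + 17g = 2505 → 17g = 255 → g = 15 px.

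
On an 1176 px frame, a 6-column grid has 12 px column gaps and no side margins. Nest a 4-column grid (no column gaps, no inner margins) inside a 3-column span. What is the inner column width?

Subtracting 5 column gaps of 12 leaves 1116 for 6 columns, so c = 186 px.
3-column span = 3·186 + 2·12 = 582 px.
With no column gaps, each column is 582/4 = 145.5 px.

145.5 px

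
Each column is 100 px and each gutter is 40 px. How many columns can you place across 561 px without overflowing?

Each extra column adds 100 + 40 = 140 px.
(561 + 40) / 140 = 4.29, so 4 columns fit.

4 columns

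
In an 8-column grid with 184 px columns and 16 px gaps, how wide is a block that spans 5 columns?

5-column span = 5·184 + 4·16 = 984 px.

984 px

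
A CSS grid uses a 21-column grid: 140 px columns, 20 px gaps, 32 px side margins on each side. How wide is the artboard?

3404 px

Total width: 2·32 + 21·140 + 20·20 = 3404 px.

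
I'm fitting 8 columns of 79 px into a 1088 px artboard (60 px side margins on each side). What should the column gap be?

Take off 120 px of margins, leaving 968 px.
8·79 + 7g = 968 → 7g = 336 → g = 48 px.

48 px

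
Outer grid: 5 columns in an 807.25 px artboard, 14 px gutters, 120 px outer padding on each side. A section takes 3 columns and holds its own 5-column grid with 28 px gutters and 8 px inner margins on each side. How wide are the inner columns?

Outer content = 807.25 − 2·120 = 567.25 px.
567.25 − 4·14 = 511.25; ÷5 gives c = 102.25 px.
3-column span = 3·102.25 + 2·14 = 334.75 px.
Inner content = 334.75 − 2·8 = 318.75 px.
5 columns + 4 gutters: 5d + 4·28 = 318.75.
5d = 318.75 − 112 = 206.75, so d = 41.35 px.

41.35 px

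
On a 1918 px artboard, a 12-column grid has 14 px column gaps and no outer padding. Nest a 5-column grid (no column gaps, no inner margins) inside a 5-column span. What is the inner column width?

158.2 px

1918 − 11·14 = 1764; ÷12 gives c = 147 px.
5 columns plus 4 column gaps: 735 + 56 = 791 px.
791 / 5 = 158.2 px per column.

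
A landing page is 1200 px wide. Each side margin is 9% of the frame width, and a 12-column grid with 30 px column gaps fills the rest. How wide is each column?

1200 × (1 − 2·9%) = 1200 × 82% = 984 px for the columns.
12c + 11·30 = 984 → 12c = 654 → c = 54.5 px.

54.5 px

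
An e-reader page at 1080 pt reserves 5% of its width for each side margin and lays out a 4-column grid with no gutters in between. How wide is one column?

243 pt

Each margin = 5% of 1080 = 54 pt; content = 1080 − 2·54 = 972 pt.
4c = 972 → c = 243 pt.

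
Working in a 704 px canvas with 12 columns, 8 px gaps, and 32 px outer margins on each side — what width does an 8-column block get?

Inside the margins: 704 − 64 = 640 px.
12 columns + 11 gaps: 12c + 11·8 = 640.
12c = 640 − 88 = 552, so c = 46 px.
8 columns plus 7 gaps: 368 + 56 = 424 px.

424 px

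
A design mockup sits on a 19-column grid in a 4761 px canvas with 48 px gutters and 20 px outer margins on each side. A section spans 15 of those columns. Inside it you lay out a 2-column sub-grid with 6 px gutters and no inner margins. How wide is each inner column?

Inside the margins: 4761 − 40 = 4721 px.
19c + 18·48 = 4721 → 19c = 3857 → c = 203 px.
Span of 15: 15·203 + 14·48 = 3045 + 672 = 3717 px.
3717 − 1·6 = 3711; ÷2 gives d = 1855.5 px.

1855.5 px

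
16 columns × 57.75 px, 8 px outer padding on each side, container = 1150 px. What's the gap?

14 px

Subtract both margins: 1150 − 2·8 = 1134 px.
Columns use 924 px, leaving 210 px across 15 gaps = 14 px each.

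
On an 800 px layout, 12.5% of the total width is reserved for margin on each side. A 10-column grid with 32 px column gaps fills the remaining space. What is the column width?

31.2 px

Margins: 12.5% × 800 = 100 px each, so content = 800 − 200 = 600 px.
Subtracting 9 column gaps of 32 leaves 312 for 10 columns, so c = 31.2 px.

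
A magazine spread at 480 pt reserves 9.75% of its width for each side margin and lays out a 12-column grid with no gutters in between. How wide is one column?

32.2 pt

Margins: 9.75% × 480 = 46.8 pt each, so content = 480 − 93.6 = 386.4 pt.
With no gutters, each column is 386.4/12 = 32.2 pt.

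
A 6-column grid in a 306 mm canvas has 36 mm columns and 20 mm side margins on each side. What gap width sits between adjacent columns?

Content width = 306 − 2·20 = 266 mm.
6 columns take 6·36 = 216 mm; remaining 50 splits into 5 gaps.
g = 50 / 5 = 10 mm.

10 mm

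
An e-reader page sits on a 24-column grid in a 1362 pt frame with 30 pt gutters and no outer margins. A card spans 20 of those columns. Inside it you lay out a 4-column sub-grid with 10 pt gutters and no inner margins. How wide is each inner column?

275 pt

24 columns + 23 gutters: 24c + 23·30 = 1362.
24c = 1362 − 690 = 672, so c = 28 pt.
20 columns plus 19 gutters: 560 + 570 = 1130 pt.
Subtracting 3 gutters of 10 leaves 1100 for 4 columns, so d = 275 pt.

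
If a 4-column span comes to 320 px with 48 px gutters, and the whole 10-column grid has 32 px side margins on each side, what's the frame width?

936 px

4 columns + 3 gutters: 4c + 3·48 = 320.
4c = 320 − 144 = 176, so c = 44 px.
Frame = 2·32 + 10·44 + 9·48 = 64 + 440 + 432 = 936 px.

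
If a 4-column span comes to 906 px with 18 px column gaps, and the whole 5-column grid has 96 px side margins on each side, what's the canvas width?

Subtracting 3 column gaps of 18 leaves 852 for 4 columns, so c = 213 px.
Canvas = 2·96 + 5·213 + 4·18 = 192 + 1065 + 72 = 1329 px.

1329 px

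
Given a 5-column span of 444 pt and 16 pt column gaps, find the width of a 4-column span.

444 − 4·16 = 380; ÷5 gives c = 76 pt.
4 columns plus 3 column gaps: 304 + 48 = 352 pt.

352 pt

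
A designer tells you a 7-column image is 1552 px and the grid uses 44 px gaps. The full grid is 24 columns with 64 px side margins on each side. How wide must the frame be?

5556 px

7c + 6·44 = 1552 → 7c = 1288 → c = 184 px.
Adding margins, columns and gutters: 128 + 4416 + 1012 = 5556 px.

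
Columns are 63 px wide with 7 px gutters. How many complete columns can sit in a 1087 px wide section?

15 columns

Each extra column adds 63 + 7 = 70 px.
(1087 + 7) / 70 = 15.63, so 15 columns fit.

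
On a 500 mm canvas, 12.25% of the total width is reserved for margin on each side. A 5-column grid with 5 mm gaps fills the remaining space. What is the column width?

Each margin = 12.25% of 500 = 61.25 mm; content = 500 − 2·61.25 = 377.5 mm.
5 columns + 4 gaps: 5c + 4·5 = 377.5.
5c = 377.5 − 20 = 357.5, so c = 71.5 mm.

71.5 mm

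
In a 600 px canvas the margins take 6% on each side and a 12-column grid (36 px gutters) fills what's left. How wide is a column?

11 px

600 × (1 − 2·6%) = 600 × 88% = 528 px for the columns.
Subtracting 11 gutters of 36 leaves 132 for 12 columns, so c = 11 px.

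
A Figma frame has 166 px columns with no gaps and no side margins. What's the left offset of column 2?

Before column 2: 1 column + 1 gap.
Offset = 1·(166 + 0) = 1·166 = 166 px.

166 px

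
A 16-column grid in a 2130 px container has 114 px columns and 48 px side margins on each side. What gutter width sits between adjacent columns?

14 px

Take off 96 px of margins, leaving 2034 px.
16·114 + 15g = 2034 → 15g = 210 → g = 14 px.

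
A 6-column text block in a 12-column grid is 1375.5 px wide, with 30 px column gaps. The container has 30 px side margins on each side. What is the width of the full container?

1375.5 − 5·30 = 1225.5; ÷6 gives c = 204.25 px.
Container = 2·30 + 12·204.25 + 11·30 = 60 + 2451 + 330 = 2841 px.

2841 px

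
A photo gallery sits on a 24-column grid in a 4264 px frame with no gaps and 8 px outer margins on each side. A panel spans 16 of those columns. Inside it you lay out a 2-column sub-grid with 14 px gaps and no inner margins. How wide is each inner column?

Take off 16 px of margins, leaving 4248 px.
4248 / 24 = 177 px per column.
With no gaps, 16 columns span 16·177 = 2832 px.
2 columns + 1 gap: 2d + 1·14 = 2832.
2d = 2832 − 14 = 2818, so d = 1409 px.

1409 px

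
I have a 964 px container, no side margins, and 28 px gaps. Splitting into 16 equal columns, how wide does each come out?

34 px

964 − 15·28 = 544; ÷16 gives c = 34 px.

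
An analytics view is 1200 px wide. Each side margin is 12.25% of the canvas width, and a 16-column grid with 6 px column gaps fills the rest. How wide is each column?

Each margin = 12.25% of 1200 = 147 px; content = 1200 − 2·147 = 906 px.
16c + 15·6 = 906 → 16c = 816 → c = 51 px.

51 px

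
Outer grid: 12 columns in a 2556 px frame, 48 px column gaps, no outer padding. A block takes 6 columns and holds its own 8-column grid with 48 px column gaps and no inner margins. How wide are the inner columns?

Subtracting 11 column gaps of 48 leaves 2028 for 12 columns, so c = 169 px.
Span of 6: 6·169 + 5·48 = 1014 + 240 = 1254 px.
8 columns + 7 column gaps: 8d + 7·48 = 1254.
8d = 1254 − 336 = 918, so d = 114.75 px.

114.75 px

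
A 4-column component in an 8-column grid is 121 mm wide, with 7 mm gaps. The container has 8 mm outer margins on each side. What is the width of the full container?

4c + 3·7 = 121 → 4c = 100 → c = 25 mm.
Adding margins, columns and gutters: 16 + 200 + 49 = 265 mm.

265 mm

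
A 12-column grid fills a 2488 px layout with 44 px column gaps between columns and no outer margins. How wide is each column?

167 px

2488 − 11·44 = 2004; ÷12 gives c = 167 px.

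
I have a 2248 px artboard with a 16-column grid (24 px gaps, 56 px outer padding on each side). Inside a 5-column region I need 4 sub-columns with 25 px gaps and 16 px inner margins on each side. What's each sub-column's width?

136 px

Take off 112 px of margins, leaving 2136 px.
Subtracting 15 gaps of 24 leaves 1776 for 16 columns, so c = 111 px.
Span of 5: 5·111 + 4·24 = 555 + 96 = 651 px.
Inner content = 651 − 2·16 = 619 px.
619 − 3·25 = 544; ÷4 gives d = 136 px.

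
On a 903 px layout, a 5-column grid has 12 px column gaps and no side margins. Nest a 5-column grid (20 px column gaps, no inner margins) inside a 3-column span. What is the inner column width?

91.4 px

903 − 4·12 = 855; ÷5 gives c = 171 px.
Span of 3: 3·171 + 2·12 = 513 + 24 = 537 px.
5d + 4·20 = 537 → 5d = 457 → d = 91.4 px.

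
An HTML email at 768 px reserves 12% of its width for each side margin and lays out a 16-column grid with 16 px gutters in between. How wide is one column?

Each margin = 12% of 768 = 92.16 px; content = 768 − 2·92.16 = 583.68 px.
Subtracting 15 gutters of 16 leaves 343.68 for 16 columns, so c = 21.48 px.

21.48 px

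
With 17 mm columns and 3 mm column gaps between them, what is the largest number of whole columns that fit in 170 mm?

k columns need k·17 + (k−1)·3 = k·20 − 3.
k·20 − 3 ≤ 170 → k ≤ 173 / 20 ≈ 8.65, so k = 8.

8 columns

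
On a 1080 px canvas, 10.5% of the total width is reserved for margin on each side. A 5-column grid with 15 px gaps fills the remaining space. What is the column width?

Margins: 10.5% × 1080 = 113.4 px each, so content = 1080 − 226.8 = 853.2 px.
5c + 4·15 = 853.2 → 5c = 793.2 → c = 158.64 px.

158.64 px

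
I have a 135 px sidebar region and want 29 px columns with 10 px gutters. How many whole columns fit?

3 columns

k columns need k·29 + (k−1)·10 = k·39 − 10.
k·39 − 10 ≤ 135 → k ≤ 145 / 39 ≈ 3.72, so k = 3.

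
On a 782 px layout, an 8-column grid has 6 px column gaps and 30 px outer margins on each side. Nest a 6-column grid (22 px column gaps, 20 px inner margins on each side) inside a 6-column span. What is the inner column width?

Outer content = 782 − 2·30 = 722 px.
8c + 7·6 = 722 → 8c = 680 → c = 85 px.
6-column span = 6·85 + 5·6 = 540 px.
Inner content = 540 − 2·20 = 500 px.
Subtracting 5 column gaps of 22 leaves 390 for 6 columns, so d = 65 px.

65 px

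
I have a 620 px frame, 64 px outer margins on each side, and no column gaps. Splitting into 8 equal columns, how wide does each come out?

Inside the margins: 620 − 128 = 492 px.
8c = 492 → c = 61.5 px.

61.5 px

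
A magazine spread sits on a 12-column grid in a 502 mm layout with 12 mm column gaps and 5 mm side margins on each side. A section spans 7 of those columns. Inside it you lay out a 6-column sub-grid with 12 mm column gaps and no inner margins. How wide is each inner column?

37 mm

Outer content = 502 − 2·5 = 492 mm.
12c + 11·12 = 492 → 12c = 360 → c = 30 mm.
7 columns plus 6 column gaps: 210 + 72 = 282 mm.
282 − 5·12 = 222; ÷6 gives d = 37 mm.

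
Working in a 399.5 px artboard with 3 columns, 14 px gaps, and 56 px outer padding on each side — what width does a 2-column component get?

187 px

Inside the margins: 399.5 − 112 = 287.5 px.
287.5 − 2·14 = 259.5; ÷3 gives c = 86.5 px.
2 columns plus 1 gap: 173 + 14 = 187 px.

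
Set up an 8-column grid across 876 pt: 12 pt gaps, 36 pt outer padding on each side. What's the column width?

Subtract both margins: 876 − 2·36 = 804 pt.
8c + 7·12 = 804 → 8c = 720 → c = 90 pt.

90 pt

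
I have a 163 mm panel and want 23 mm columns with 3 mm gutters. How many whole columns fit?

6 columns

k columns need k·23 + (k−1)·3 = k·26 − 3.
k·26 − 3 ≤ 163 → k ≤ 166 / 26 ≈ 6.38, so k = 6.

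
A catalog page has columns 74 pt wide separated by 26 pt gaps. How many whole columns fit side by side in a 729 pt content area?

7 columns: 7·74 + 6·26 = 674 pt ≤ 729.
8 columns: 774 pt > 729. So 7.

7 columns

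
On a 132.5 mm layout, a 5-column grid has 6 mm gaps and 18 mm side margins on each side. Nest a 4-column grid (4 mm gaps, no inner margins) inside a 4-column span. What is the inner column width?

Inside the margins: 132.5 − 36 = 96.5 mm.
5c + 4·6 = 96.5 → 5c = 72.5 → c = 14.5 mm.
Span of 4: 4·14.5 + 3·6 = 58 + 18 = 76 mm.
76 − 3·4 = 64; ÷4 gives d = 16 mm.

16 mm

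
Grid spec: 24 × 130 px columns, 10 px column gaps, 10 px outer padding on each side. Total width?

3370 px

Adding margins, columns and gutters: 20 + 3120 + 230 = 3370 px.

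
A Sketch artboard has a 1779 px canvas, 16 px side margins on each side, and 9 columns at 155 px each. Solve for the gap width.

Content width = 1779 − 2·16 = 1747 px.
9 columns take 9·155 = 1395 px; remaining 352 splits into 8 gaps.
g = 352 / 8 = 44 px.

44 px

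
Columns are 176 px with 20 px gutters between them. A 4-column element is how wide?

Span of 4: 4·176 + 3·20 = 704 + 60 = 764 px.

764 px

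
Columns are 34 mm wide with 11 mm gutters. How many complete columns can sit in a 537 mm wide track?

Each extra column adds 34 + 11 = 45 mm.
(537 + 11) / 45 = 12.18, so 12 columns fit.

12 columns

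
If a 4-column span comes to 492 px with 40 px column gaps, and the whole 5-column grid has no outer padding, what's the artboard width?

4c + 3·40 = 492 → 4c = 372 → c = 93 px.
Summing: 465 + 160 = 625 px.

625 px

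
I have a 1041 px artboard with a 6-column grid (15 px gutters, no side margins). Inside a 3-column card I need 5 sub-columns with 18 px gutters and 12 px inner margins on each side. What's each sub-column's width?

Subtracting 5 gutters of 15 leaves 966 for 6 columns, so c = 161 px.
3-column span = 3·161 + 2·15 = 513 px.
Inner content = 513 − 2·12 = 489 px.
489 − 4·18 = 417; ÷5 gives d = 83.4 px.

83.4 px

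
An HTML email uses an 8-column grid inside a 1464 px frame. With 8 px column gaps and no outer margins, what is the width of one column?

176 px

1464 − 7·8 = 1408; ÷8 gives c = 176 px.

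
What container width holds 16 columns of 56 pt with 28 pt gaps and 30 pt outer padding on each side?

1376 pt

Container = 2·30 + 16·56 + 15·28 = 60 + 896 + 420 = 1376 pt.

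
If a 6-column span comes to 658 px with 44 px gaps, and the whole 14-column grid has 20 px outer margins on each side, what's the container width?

658 − 5·44 = 438; ÷6 gives c = 73 px.
Container = 2·20 + 14·73 + 13·44 = 40 + 1022 + 572 = 1634 px.

1634 px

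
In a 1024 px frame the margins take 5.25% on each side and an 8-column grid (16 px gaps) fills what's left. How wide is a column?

100.56 px

Each margin = 5.25% of 1024 = 53.76 px; content = 1024 − 2·53.76 = 916.48 px.
Subtracting 7 gaps of 16 leaves 804.48 for 8 columns, so c = 100.56 px.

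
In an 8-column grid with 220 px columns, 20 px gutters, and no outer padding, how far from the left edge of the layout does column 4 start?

720 px

No margin, so column 4 starts at 3·(column + gutter) = 3·240 = 720 px.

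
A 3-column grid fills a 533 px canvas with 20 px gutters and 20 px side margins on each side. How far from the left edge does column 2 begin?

191 px

Content = 533 − 2·20 = 493 px.
3c + 2·20 = 493 → 3c = 453 → c = 151 px.
Before column 2: the margin + 1 column + 1 gutter.
Offset = 20 + 1·(151 + 20) = 20 + 171 = 191 px.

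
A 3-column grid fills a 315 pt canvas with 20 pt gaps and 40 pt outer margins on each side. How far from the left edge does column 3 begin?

Content = 315 − 2·40 = 235 pt.
235 − 2·20 = 195; ÷3 gives c = 65 pt.
Column 3 starts at margin + 2·(column + gutter) = 40 + 2·85 = 210 pt.

210 pt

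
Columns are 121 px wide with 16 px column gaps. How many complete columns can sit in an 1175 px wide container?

k columns need k·121 + (k−1)·16 = k·137 − 16.
k·137 − 16 ≤ 1175 → k ≤ 1191 / 137 ≈ 8.69, so k = 8.

8 columns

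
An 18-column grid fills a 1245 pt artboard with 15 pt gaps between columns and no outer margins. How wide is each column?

55 pt

1245 − 17·15 = 990; ÷18 gives c = 55 pt.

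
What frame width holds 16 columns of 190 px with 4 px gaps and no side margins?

Total width: 16·190 + 15·4 = 3100 px.

3100 px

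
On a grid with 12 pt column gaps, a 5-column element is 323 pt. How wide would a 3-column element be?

5c + 4·12 = 323 → 5c = 275 → c = 55 pt.
3-column span = 3·55 + 2·12 = 189 pt.

189 pt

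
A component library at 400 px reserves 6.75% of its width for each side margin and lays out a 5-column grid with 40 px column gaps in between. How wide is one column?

400 × (1 − 2·6.75%) = 400 × 86.5% = 346 px for the columns.
5c + 4·40 = 346 → 5c = 186 → c = 37.2 px.

37.2 px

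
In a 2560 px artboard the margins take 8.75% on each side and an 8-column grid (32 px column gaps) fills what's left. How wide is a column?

236 px

Margins: 8.75% × 2560 = 224 px each, so content = 2560 − 448 = 2112 px.
Subtracting 7 column gaps of 32 leaves 1888 for 8 columns, so c = 236 px.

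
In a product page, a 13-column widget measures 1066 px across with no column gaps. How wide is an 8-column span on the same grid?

656 px

With no column gaps, each column is 1066/13 = 82 px.
8-column span = 8·82 = 656 px.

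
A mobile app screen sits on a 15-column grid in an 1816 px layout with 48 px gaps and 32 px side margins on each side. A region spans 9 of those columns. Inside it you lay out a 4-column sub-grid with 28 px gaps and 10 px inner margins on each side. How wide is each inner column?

232 px

Inside the margins: 1816 − 64 = 1752 px.
15 columns + 14 gaps: 15c + 14·48 = 1752.
15c = 1752 − 672 = 1080, so c = 72 px.
Span of 9: 9·72 + 8·48 = 648 + 384 = 1032 px.
Inner content = 1032 − 2·10 = 1012 px.
1012 − 3·28 = 928; ÷4 gives d = 232 px.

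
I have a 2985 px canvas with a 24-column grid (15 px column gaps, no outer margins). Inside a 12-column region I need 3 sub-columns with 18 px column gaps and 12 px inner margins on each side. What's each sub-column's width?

475 px

2985 − 23·15 = 2640; ÷24 gives c = 110 px.
12 columns plus 11 column gaps: 1320 + 165 = 1485 px.
Inner content = 1485 − 2·12 = 1461 px.
1461 − 2·18 = 1425; ÷3 gives d = 475 px.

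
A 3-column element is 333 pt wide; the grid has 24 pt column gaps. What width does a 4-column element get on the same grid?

452 pt

Subtracting 2 column gaps of 24 leaves 285 for 3 columns, so c = 95 pt.
4 columns plus 3 column gaps: 380 + 72 = 452 pt.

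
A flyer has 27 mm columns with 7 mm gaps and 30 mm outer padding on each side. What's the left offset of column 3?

98 mm

Each column+gutter stride is 34 mm; 2 of them past the 30 mm margin is 30 + 68 = 98 mm.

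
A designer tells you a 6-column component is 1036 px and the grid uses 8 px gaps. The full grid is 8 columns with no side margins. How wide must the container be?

1384 px

6 columns + 5 gaps: 6c + 5·8 = 1036.
6c = 1036 − 40 = 996, so c = 166 px.
Total width: 8·166 + 7·8 = 1384 px.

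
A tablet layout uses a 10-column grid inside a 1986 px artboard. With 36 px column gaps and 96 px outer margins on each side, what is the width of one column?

147 px

Take off 192 px of margins, leaving 1794 px.
10c + 9·36 = 1794 → 10c = 1470 → c = 147 px.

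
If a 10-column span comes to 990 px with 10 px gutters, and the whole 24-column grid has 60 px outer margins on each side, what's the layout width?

10c + 9·10 = 990 → 10c = 900 → c = 90 px.
Adding margins, columns and gutters: 120 + 2160 + 230 = 2510 px.

2510 px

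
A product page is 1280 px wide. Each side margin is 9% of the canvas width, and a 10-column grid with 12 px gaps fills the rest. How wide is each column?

94.16 px

1280 × (1 − 2·9%) = 1280 × 82% = 1049.6 px for the columns.
10 columns + 9 gaps: 10c + 9·12 = 1049.6.
10c = 1049.6 − 108 = 941.6, so c = 94.16 px.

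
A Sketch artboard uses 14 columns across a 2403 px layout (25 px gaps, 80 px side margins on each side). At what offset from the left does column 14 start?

Content = 2403 − 2·80 = 2243 px.
14 columns + 13 gaps: 14c + 13·25 = 2243.
14c = 2243 − 325 = 1918, so c = 137 px.
Each column+gutter stride is 162 px; 13 of them past the 80 px margin is 80 + 2106 = 2186 px.

2186 px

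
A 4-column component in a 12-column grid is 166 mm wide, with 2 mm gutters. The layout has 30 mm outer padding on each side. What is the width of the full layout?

562 mm

Subtracting 3 gutters of 2 leaves 160 for 4 columns, so c = 40 mm.
Total width: 2·30 + 12·40 + 11·2 = 562 mm.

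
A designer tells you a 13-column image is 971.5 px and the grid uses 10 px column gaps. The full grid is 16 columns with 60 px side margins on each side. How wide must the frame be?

1318 px

13 columns + 12 column gaps: 13c + 12·10 = 971.5.
13c = 971.5 − 120 = 851.5, so c = 65.5 px.
Frame = 2·60 + 16·65.5 + 15·10 = 120 + 1048 + 150 = 1318 px.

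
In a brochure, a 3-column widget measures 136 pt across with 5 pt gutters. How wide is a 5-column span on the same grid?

230 pt

136 − 2·5 = 126; ÷3 gives c = 42 pt.
Span of 5: 5·42 + 4·5 = 210 + 20 = 230 pt.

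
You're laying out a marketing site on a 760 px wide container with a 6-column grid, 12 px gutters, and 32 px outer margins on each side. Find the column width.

106 px

Subtract both margins: 760 − 2·32 = 696 px.
6 columns + 5 gutters: 6c + 5·12 = 696.
6c = 696 − 60 = 636, so c = 106 px.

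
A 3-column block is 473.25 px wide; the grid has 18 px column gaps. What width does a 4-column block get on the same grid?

637 px

Subtracting 2 column gaps of 18 leaves 437.25 for 3 columns, so c = 145.75 px.
4-column span = 4·145.75 + 3·18 = 637 px.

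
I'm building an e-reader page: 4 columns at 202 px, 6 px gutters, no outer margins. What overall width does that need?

Canvas = 4·202 + 3·6 = 808 + 18 = 826 px.

826 px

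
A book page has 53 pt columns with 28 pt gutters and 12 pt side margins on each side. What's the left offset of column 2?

Column 2 starts at margin + 1·(column + gutter) = 12 + 1·81 = 93 pt.

93 pt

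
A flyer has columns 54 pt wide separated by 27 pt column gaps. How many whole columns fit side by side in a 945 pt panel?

12 columns: 12·54 + 11·27 = 945 pt ≤ 945.
13 columns: 1026 pt > 945. So 12.

12 columns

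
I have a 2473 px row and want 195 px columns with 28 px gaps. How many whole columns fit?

11 columns

Each extra column adds 195 + 28 = 223 px.
(2473 + 28) / 223 = 11.22, so 11 columns fit.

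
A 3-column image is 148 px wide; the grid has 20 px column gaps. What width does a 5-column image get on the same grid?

148 − 2·20 = 108; ÷3 gives c = 36 px.
5 columns plus 4 column gaps: 180 + 80 = 260 px.

260 px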